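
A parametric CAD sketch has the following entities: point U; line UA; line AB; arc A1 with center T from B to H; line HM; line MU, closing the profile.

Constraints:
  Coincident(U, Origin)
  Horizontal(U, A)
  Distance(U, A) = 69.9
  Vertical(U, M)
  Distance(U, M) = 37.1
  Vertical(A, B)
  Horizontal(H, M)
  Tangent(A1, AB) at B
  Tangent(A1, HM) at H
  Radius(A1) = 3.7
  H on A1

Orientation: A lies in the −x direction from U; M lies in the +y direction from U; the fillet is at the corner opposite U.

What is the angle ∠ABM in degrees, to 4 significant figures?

93.03°

U is at the origin; UA is horizontal with |UA| = 69.9 and A on the −x side, so A = (-69.90, 0.000). U and M share the same x with |UM| = 37.1 and M on the +y side, so M = (0.000, 37.10). The virtual corner opposite U is at (-69.90, 37.10). Tangency of A1 to AB means the radius TB is perpendicular to AB and since A1 is tangent to HM there, TH ⟂ HM, with radius 3.7, so the center T sits 3.7 in from both sides at T = (-66.20, 33.40). That places the tangent points at B = (-69.90, 33.40) on AB and H = (-66.20, 37.10) on HM. Then cos ∠ABM = BA·BM / (|BA||BM|), giving 93.03°.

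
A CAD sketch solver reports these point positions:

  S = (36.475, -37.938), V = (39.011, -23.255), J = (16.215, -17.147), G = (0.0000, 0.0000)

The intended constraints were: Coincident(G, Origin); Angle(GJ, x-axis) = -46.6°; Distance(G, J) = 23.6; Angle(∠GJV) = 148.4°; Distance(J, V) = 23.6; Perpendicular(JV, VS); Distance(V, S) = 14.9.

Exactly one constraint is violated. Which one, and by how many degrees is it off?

Perpendicular(JV, VS) — off by 5.20°.

G = (0.00, 0.00) ✓; GJ at -46.60° ✓; |GJ| = 23.60 ✓; ∠GJV = 148.4° ✓; |JV| = 23.60 ✓; ∠(JV, VS) = 84.80° ✗; |VS| = 14.90 ✓.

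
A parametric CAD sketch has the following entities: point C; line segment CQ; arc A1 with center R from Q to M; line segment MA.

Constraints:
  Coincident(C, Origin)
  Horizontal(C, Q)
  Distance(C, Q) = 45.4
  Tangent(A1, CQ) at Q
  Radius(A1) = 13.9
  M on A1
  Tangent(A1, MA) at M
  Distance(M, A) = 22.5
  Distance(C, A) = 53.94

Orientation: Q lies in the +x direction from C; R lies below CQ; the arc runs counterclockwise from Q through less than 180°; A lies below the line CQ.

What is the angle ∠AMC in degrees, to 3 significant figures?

132°

C is at the origin; CQ is horizontal with |CQ| = 45.4 and Q on the +x side, so Q = (45.4, 0.00). A1 meets CQ tangentially, so RQ is at right angles to CQ, so R = Q + (0, -13.9) = (45.4, -13.9). Since RM ⟂ MA (tangency), |RA| = √(13.9² + 22.5²) = 26.4 regardless of where M sits on A1. So A lies on both circle(C, 53.94) and circle(R, 26.4); the below-CQ intersection is A = (37.2, -39.0). M is the foot of the tangent from A: M = (31.9, -17.2).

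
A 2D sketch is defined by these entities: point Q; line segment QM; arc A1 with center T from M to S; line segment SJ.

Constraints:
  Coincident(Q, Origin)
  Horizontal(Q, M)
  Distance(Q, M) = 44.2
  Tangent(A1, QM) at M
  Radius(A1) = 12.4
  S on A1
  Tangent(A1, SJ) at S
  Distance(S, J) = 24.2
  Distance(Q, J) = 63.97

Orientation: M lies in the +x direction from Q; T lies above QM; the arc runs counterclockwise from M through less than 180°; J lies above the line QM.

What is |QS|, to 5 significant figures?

58.295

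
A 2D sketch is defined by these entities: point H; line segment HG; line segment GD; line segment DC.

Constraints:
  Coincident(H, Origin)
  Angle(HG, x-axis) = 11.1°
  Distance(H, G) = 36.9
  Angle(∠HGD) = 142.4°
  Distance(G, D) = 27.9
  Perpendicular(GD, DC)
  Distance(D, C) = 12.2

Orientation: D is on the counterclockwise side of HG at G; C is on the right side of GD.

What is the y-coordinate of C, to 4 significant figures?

20.01

∠HGD = 142.4°, so GD runs at 11.1° + (180° − 142.4°) = 48.70° from the x-axis; with |GD| = 27.9, D = G + 27.9·(cos 48.70°, sin 48.70°) = (54.62, 28.06). GD is perpendicular to DC; with |DC| = 12.2 on the right of GD, C = D + 12.2·(0.7513, -0.6600) = (63.79, 20.01). So C.y = 20.01.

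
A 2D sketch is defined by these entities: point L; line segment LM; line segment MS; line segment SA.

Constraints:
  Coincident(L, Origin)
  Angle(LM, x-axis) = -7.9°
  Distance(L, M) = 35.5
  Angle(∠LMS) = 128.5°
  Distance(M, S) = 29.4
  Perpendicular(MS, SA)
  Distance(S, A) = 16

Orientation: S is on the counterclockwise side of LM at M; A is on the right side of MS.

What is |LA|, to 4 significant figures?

67.60

∠LMS = 128.5°, so MS runs at -7.9° + (180° − 128.5°) = 43.60° from the x-axis; with |MS| = 29.4, S = M + 29.4·(cos 43.60°, sin 43.60°) = (56.45, 15.40). The perpendicularity gives SA at right angles to MS; with |SA| = 16.0 on the right of MS, A = S + 16.0·(0.6896, -0.7242) = (67.49, 3.809). Then |LA| = |A − L| = 67.60.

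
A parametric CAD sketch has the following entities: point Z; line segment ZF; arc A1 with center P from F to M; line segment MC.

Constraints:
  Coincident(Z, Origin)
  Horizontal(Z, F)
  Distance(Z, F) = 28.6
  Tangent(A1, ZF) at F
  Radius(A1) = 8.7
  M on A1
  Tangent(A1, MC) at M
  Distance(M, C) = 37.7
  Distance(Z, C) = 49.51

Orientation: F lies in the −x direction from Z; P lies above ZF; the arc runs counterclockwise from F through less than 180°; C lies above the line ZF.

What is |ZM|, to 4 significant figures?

21.58

Checks: Z = (0.00, 0.00) ✓; |PM| = 8.700 ✓; ∠(PM, MC) = 90.00° ✓; |MC| = 37.70 ✓; |ZC| = 49.51 ✓.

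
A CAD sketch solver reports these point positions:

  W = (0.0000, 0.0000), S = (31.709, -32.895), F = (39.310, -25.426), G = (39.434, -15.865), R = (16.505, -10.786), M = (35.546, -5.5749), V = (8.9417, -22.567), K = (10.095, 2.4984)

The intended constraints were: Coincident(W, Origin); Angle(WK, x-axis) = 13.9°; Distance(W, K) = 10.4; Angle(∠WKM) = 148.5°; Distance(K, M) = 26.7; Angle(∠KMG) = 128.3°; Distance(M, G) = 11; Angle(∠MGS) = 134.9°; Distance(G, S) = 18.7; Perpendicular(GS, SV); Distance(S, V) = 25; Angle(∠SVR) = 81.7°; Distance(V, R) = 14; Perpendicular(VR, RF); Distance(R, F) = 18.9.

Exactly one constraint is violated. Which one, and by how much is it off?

Distance(R, F) = 18.9 — off by 8.20.

W = (0.00, 0.00) ✓; WK at 13.90° ✓; |WK| = 10.40 ✓; ∠WKM = 148.5° ✓; |KM| = 26.70 ✓; ∠KMG = 128.3° ✓; |MG| = 11.00 ✓; ∠MGS = 134.9° ✓; |GS| = 18.70 ✓; ∠(GS, SV) = 90.00° ✓; |SV| = 25.00 ✓; ∠SVR = 81.70° ✓; |VR| = 14.00 ✓; ∠(VR, RF) = 90.00° ✓; |RF| = 27.10 ✗.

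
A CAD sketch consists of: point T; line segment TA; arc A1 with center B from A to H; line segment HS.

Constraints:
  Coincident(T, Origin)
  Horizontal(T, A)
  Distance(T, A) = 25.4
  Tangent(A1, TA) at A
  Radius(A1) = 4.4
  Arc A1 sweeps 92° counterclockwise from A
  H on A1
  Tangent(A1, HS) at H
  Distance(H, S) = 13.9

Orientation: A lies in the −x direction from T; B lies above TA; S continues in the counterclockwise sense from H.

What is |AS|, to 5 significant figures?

18.855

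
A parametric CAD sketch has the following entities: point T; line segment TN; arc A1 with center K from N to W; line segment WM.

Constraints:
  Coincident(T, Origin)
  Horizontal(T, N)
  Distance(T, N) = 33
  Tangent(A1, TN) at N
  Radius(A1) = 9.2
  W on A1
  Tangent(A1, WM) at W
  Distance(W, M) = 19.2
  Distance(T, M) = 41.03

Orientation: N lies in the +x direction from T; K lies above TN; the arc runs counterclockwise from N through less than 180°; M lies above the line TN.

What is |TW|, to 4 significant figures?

42.86

T is at the origin; T and N share the same y with |TN| = 33.0 and N on the +x side, so N = (33.00, 0.000). A1 meets TN tangentially, so KN is at right angles to TN, so K = N + (0, 9.2) = (33.00, 9.200). Since KW ⟂ WM (tangency), |KM| = √(9.2² + 19.2²) = 21.29 regardless of where W sits on A1. So M lies on both circle(T, 41.03) and circle(K, 21.29); the above-TN intersection is M = (28.08, 29.91). W is the foot of the tangent from M: W = (40.15, 14.98).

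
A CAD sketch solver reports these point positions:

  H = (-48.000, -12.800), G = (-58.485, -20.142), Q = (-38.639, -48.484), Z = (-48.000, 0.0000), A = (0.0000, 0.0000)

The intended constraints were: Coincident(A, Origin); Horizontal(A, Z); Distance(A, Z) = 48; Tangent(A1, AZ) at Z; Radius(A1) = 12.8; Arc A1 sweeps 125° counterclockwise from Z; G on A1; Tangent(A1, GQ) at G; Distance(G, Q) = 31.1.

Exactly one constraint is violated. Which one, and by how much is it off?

Distance(G, Q) = 31.1 — off by 3.50.

A = (0.00, 0.00) ✓; A.y = 0.00, Z.y = 0.00 ✓; |AZ| = 48.00 ✓; ∠(HZ, ZA) = 90.00° ✓; |HZ| = 12.80 ✓; bearing(H→G) − bearing(H→Z) = 125.0° ✓; |HG| = 12.80 ✓; ∠(HG, GQ) = 90.00° ✓; |GQ| = 34.60 ✗.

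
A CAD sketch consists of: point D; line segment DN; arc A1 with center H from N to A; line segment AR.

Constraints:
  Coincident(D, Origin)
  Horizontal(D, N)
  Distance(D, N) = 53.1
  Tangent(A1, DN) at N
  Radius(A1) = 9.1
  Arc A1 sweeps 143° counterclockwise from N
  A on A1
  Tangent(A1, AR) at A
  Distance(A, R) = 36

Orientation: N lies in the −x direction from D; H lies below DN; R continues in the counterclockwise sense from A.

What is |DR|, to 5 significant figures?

48.333

D is at the origin; D and N share the same y with |DN| = 53.1 and N on the −x side, so N = (-53.100, 0.0000). A1 meets DN tangentially, so HN is at right angles to DN, so H = N + (0, -9.1) = (-53.100, -9.1000). On A1, N sits at bearing 90° from H; a 143° counterclockwise sweep puts A at bearing 233°, so A = H + 9.1·(cos 233°, sin 233°) = (-58.577, -16.368). A1 meets AR tangentially, so HA is at right angles to AR, so AR runs along (−sin 233°, cos 233°); with |AR| = 36.0, R = (-29.826, -38.033). Then |DR| = |R − D| = 48.333.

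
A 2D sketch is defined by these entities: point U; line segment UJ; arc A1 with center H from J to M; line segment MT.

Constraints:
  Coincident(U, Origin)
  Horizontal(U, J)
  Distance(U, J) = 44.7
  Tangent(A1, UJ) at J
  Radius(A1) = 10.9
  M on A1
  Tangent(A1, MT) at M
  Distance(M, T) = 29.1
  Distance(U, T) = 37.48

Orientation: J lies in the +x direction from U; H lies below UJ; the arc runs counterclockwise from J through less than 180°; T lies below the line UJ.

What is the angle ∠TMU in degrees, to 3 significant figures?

69.9°

Checks: ∠(HJ, JU) = 90.00° ✓; |HM| = 10.90 ✓; ∠(HM, MT) = 90.00° ✓; |MT| = 29.10 ✓; |UT| = 37.48 ✓.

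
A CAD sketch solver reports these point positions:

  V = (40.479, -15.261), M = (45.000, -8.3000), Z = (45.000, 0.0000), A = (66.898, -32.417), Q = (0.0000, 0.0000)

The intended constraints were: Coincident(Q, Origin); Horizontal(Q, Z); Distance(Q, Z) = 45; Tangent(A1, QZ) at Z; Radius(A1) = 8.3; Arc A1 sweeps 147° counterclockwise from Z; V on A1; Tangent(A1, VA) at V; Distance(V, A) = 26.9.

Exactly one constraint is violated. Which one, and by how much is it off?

Distance(V, A) = 26.9 — off by 4.60.

Q = (0.00, 0.00) ✓; Q.y = 0.00, Z.y = 0.00 ✓; |QZ| = 45.00 ✓; ∠(MZ, ZQ) = 90.00° ✓; |MZ| = 8.300 ✓; bearing(M→V) − bearing(M→Z) = 147.0° ✓; |MV| = 8.300 ✓; ∠(MV, VA) = 90.00° ✓; |VA| = 31.50 ✗.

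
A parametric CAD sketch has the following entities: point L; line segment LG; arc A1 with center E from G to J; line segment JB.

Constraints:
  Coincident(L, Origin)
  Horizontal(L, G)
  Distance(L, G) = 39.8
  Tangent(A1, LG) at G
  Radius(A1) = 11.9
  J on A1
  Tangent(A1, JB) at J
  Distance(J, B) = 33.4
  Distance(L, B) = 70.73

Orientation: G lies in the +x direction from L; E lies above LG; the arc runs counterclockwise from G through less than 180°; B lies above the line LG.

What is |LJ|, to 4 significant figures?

52.66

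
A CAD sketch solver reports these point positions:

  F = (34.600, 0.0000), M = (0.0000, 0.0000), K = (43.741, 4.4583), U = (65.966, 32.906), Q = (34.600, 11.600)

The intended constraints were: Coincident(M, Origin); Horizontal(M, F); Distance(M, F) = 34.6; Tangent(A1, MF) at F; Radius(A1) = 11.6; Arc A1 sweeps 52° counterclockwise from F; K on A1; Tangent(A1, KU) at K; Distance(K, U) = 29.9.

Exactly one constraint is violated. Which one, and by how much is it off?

Distance(K, U) = 29.9 — off by 6.20.

M = (0.00, 0.00) ✓; M.y = 0.00, F.y = 0.00 ✓; |MF| = 34.60 ✓; ∠(QF, FM) = 90.00° ✓; |QF| = 11.60 ✓; bearing(Q→K) − bearing(Q→F) = 52.00° ✓; |QK| = 11.60 ✓; ∠(QK, KU) = 90.00° ✓; |KU| = 36.10 ✗.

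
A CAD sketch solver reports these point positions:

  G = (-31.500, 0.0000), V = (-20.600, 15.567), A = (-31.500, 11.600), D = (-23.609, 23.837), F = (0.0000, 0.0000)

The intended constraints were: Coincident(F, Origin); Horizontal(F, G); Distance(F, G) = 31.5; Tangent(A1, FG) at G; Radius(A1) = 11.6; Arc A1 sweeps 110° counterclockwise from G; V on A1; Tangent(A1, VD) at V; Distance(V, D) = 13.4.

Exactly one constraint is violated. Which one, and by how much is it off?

Distance(V, D) = 13.4 — off by 4.60.

F = (0.00, 0.00) ✓; F.y = 0.00, G.y = 0.00 ✓; |FG| = 31.50 ✓; ∠(AG, GF) = 90.00° ✓; |AG| = 11.60 ✓; bearing(A→V) − bearing(A→G) = 110.0° ✓; |AV| = 11.60 ✓; ∠(AV, VD) = 90.01° ✓; |VD| = 8.800 ✗.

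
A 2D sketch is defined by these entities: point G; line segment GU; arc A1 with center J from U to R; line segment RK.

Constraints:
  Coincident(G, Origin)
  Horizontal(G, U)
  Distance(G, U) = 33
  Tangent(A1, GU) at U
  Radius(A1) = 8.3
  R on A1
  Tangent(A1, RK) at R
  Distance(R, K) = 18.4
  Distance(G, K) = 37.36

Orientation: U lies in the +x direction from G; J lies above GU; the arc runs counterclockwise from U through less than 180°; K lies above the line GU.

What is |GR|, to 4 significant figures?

41.34

Checks: |JU| = 8.300 ✓; |JR| = 8.300 ✓; ∠(JR, RK) = 90.00° ✓; |RK| = 18.40 ✓; |GK| = 37.36 ✓.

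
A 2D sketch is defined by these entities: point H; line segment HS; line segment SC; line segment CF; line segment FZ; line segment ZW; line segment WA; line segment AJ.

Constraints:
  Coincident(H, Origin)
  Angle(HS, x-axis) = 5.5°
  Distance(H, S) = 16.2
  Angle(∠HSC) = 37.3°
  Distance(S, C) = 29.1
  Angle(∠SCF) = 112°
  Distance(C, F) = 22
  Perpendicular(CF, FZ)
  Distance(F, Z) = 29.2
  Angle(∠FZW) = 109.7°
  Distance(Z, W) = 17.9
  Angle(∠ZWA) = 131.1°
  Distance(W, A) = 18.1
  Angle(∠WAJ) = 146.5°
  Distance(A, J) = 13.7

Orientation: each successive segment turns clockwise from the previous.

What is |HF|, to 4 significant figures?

26.65

H is at the origin; HS runs at 5.5° with length 16.2, so S = (16.13, 1.553). ∠HSC = 37.3° gives SC at -137.2° from the x-axis; with |SC| = 29.1, C = (-5.226, -18.22). ∠SCF = 112.0° gives CF at 154.8° from the x-axis; with |CF| = 22.0, F = (-25.13, -8.852). Then |HF| = |F − H| = 26.65.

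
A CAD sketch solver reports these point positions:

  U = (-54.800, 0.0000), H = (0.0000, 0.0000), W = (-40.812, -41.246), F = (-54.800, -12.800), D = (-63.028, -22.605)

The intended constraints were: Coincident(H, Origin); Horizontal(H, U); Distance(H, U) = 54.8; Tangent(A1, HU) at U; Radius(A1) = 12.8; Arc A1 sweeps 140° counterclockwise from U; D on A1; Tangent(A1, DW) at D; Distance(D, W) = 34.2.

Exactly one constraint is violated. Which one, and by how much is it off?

Distance(D, W) = 34.2 — off by 5.20.

H = (0.00, 0.00) ✓; H.y = 0.00, U.y = 0.00 ✓; |HU| = 54.80 ✓; ∠(FU, UH) = 90.00° ✓; |FU| = 12.80 ✓; bearing(F→D) − bearing(F→U) = 140.0° ✓; |FD| = 12.80 ✓; ∠(FD, DW) = 90.00° ✓; |DW| = 29.00 ✗.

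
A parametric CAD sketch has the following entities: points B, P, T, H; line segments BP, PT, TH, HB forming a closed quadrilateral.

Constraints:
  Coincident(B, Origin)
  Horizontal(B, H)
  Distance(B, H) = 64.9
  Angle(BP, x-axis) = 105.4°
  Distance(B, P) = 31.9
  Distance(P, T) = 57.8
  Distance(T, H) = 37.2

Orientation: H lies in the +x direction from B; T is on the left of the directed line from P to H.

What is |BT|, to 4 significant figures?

59.70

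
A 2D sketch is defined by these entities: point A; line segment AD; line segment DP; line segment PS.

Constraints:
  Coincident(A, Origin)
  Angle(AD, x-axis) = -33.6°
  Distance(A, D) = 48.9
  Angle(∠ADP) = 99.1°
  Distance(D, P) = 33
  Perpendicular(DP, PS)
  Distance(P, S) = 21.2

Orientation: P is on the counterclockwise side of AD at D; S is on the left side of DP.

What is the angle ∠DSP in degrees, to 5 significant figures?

57.282°

A is at the origin; AD runs at -33.6° with length 48.9, so D = 48.9·(cos -33.6°, sin -33.6°) = (40.730, -27.061). ∠ADP = 99.1°, so DP runs at -33.6° + (180° − 99.1°) = 47.300° from the x-axis; with |DP| = 33.0, P = D + 33.0·(cos 47.300°, sin 47.300°) = (63.109, -2.8087). The perpendicularity gives PS at right angles to DP; with |PS| = 21.2 on the left of DP, S = P + 21.2·(-0.73491, 0.67816) = (47.529, 11.568). Then cos ∠DSP = SD·SP / (|SD||SP|), giving 57.282°.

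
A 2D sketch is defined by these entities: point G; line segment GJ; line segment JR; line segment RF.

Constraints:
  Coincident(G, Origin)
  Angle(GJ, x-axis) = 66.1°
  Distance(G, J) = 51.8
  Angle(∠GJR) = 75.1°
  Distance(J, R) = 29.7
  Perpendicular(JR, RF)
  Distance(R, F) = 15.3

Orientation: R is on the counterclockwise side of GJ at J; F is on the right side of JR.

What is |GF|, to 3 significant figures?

67.4

∠GJR = 75.1°, so JR runs at 66.1° + (180° − 75.1°) = 171° from the x-axis; with |JR| = 29.7, R = J + 29.7·(cos 171°, sin 171°) = (-8.35, 52.0). JR is perpendicular to RF; with |RF| = 15.3 on the right of JR, F = R + 15.3·(0.156, 0.988) = (-5.95, 67.1). Then |GF| = |F − G| = 67.4.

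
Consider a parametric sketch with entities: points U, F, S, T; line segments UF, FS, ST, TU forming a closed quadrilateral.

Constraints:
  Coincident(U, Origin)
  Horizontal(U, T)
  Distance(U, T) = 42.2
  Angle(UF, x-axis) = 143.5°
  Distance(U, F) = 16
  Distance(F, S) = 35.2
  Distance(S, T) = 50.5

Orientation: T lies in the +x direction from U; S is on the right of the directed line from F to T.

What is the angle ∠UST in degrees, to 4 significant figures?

56.32°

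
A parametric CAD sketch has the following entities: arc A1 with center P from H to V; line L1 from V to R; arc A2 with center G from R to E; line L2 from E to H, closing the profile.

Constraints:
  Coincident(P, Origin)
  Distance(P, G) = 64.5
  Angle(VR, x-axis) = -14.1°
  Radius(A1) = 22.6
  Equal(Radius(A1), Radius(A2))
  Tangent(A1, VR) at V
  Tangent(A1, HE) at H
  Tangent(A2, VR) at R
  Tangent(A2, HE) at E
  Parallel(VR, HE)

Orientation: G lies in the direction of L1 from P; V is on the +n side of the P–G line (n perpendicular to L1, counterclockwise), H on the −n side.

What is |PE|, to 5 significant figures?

68.345

The slot axis is L1's direction at -14.1°, so u = (cos -14.1°, sin -14.1°) = (0.96987, -0.24362) and n = (−sin -14.1°, cos -14.1°) = (0.24362, 0.96987). P is at the origin and G lies 64.5 along u from P, so G = 64.5·u = (62.557, -15.713). Tangency of A1 to both parallel lines with radius 22.6 puts V and H at P ± 22.6·n: V = (5.5057, 21.919), H = (-5.5057, -21.919). Equal radii place R and E the same way about G: R = G + 22.6·n = (68.062, 6.2059), E = G − 22.6·n = (57.051, -37.632). Then |PE| = |E − P| = 68.345.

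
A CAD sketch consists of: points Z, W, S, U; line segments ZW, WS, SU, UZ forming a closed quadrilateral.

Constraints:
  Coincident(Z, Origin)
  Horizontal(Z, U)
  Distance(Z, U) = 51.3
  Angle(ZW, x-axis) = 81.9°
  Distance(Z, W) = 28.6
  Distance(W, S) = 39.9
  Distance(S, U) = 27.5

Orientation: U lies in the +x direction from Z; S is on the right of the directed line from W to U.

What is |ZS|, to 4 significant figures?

25.17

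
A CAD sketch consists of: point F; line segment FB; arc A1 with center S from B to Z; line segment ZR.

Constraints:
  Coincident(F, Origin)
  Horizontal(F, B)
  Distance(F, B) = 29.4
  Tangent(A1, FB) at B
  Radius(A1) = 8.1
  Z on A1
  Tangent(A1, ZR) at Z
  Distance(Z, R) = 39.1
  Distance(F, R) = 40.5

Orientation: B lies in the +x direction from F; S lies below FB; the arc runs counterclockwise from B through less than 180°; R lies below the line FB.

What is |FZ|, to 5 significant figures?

22.549

Checks: |SB| = 8.100 ✓; |SZ| = 8.100 ✓; ∠(SZ, ZR) = 90.00° ✓; |ZR| = 39.10 ✓; |FR| = 40.50 ✓.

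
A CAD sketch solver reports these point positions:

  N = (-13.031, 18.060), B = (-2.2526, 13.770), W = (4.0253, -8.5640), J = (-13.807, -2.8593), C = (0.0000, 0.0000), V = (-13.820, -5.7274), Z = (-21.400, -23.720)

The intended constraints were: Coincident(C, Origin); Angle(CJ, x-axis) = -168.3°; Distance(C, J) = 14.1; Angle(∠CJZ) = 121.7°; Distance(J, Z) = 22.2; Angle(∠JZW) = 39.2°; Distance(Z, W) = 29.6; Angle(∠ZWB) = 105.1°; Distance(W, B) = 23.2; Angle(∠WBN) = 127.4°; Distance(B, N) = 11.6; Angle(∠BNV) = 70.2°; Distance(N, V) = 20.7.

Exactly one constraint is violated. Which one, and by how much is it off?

Distance(N, V) = 20.7 — off by 3.10.

C = (0.00, 0.00) ✓; CJ at -168.3° ✓; |CJ| = 14.10 ✓; ∠CJZ = 121.7° ✓; |JZ| = 22.20 ✓; ∠JZW = 39.20° ✓; |ZW| = 29.60 ✓; ∠ZWB = 105.1° ✓; |WB| = 23.20 ✓; ∠WBN = 127.4° ✓; |BN| = 11.60 ✓; ∠BNV = 70.20° ✓; |NV| = 23.80 ✗.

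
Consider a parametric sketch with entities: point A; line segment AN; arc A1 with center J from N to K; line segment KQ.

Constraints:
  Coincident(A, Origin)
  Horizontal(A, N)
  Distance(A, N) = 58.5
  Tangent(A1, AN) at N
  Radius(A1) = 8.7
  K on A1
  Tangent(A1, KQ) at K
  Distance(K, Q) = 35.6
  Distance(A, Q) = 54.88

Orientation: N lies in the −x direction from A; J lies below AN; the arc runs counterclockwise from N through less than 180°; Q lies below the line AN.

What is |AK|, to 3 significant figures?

66.2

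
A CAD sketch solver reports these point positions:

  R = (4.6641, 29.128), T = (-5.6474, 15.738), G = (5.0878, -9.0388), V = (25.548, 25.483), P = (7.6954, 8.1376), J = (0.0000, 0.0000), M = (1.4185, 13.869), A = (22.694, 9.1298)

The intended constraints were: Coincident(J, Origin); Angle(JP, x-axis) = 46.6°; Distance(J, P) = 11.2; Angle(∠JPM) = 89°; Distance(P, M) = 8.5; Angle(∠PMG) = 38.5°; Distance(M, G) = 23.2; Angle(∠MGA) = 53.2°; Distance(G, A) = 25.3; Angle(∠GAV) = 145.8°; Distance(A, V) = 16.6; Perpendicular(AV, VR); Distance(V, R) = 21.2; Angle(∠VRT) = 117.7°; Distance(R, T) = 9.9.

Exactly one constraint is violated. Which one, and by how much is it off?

Distance(R, T) = 9.9 — off by 7.00.

J = (0.00, 0.00) ✓; JP at 46.60° ✓; |JP| = 11.20 ✓; ∠JPM = 89.00° ✓; |PM| = 8.500 ✓; ∠PMG = 38.50° ✓; |MG| = 23.20 ✓; ∠MGA = 53.20° ✓; |GA| = 25.30 ✓; ∠GAV = 145.8° ✓; |AV| = 16.60 ✓; ∠(AV, VR) = 90.00° ✓; |VR| = 21.20 ✓; ∠VRT = 117.7° ✓; |RT| = 16.90 ✗.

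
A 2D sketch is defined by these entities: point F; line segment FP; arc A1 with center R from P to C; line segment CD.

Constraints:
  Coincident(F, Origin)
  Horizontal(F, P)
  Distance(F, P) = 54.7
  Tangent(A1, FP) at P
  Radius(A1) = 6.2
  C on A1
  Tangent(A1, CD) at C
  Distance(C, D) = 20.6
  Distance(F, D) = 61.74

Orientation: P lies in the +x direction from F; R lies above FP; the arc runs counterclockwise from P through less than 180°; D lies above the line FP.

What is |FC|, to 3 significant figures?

61.2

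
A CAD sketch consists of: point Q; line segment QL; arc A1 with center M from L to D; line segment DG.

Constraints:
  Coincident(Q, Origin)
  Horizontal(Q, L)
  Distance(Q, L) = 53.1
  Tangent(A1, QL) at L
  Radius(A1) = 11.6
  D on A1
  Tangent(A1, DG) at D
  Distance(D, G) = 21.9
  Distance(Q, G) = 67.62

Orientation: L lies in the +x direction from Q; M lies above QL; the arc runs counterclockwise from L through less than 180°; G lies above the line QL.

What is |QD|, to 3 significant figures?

65.9

Checks: |QL| = 53.10 ✓; |MD| = 11.60 ✓; ∠(MD, DG) = 90.00° ✓; |DG| = 21.90 ✓; |QG| = 67.62 ✓.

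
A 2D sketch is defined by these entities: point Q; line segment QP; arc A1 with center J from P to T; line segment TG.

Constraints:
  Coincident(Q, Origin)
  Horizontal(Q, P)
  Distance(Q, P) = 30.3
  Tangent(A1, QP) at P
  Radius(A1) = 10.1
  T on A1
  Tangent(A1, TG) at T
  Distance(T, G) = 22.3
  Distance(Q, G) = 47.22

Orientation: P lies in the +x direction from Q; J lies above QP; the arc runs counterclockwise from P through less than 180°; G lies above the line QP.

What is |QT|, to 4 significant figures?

42.04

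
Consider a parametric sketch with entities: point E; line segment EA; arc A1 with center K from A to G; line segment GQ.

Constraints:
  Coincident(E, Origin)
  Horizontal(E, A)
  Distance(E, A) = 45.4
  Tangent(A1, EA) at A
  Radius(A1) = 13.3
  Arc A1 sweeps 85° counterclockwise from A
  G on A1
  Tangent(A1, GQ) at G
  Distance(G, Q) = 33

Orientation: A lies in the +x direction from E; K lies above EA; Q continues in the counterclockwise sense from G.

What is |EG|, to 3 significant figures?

59.9

E is at the origin; EA is horizontal with |EA| = 45.4 and A on the +x side, so A = (45.4, 0.00). The tangent condition forces KA to be normal to EA, so K = A + (0, 13.3) = (45.4, 13.3). On A1, A sits at bearing -90° from K; an 85° counterclockwise sweep puts G at bearing -5°, so G = K + 13.3·(cos -5°, sin -5°) = (58.6, 12.1). Then |EG| = |G − E| = 59.9.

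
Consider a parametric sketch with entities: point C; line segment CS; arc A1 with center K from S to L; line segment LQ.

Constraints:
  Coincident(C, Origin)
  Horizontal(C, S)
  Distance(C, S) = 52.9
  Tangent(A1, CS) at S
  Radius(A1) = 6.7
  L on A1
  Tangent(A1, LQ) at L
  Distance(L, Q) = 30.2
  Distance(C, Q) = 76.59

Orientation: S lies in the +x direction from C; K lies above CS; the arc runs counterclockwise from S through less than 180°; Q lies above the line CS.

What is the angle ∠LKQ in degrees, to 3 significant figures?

77.5°

Checks: |KL| = 6.700 ✓; ∠(KL, LQ) = 90.00° ✓; |LQ| = 30.20 ✓; |CQ| = 76.59 ✓.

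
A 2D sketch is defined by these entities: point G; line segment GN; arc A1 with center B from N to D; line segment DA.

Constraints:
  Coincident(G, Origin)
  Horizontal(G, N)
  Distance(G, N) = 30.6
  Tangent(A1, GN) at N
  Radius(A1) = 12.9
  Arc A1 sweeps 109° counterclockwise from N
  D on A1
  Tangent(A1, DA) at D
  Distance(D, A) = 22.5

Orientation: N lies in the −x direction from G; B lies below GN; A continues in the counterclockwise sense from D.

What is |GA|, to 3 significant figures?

52.3

G is at the origin; GN is horizontal with |GN| = 30.6 and N on the −x side, so N = (-30.6, 0.00). The tangent condition forces BN to be normal to GN, so B = N + (0, -12.9) = (-30.6, -12.9). On A1, N sits at bearing 90° from B; a 109° counterclockwise sweep puts D at bearing 199°, so D = B + 12.9·(cos 199°, sin 199°) = (-42.8, -17.1). The tangent condition forces BD to be normal to DA, so DA runs along (−sin 199°, cos 199°); with |DA| = 22.5, A = (-35.5, -38.4). Then |GA| = |A − G| = 52.3.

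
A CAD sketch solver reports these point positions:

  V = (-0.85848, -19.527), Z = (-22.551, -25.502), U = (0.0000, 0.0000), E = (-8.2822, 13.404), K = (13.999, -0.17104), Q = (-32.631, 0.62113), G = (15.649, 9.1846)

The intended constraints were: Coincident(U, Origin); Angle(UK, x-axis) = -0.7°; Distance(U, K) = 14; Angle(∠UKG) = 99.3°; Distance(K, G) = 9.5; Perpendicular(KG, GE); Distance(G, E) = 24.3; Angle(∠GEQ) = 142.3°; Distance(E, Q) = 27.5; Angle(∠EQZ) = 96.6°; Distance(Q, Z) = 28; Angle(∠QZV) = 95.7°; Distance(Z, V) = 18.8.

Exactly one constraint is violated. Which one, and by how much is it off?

Distance(Z, V) = 18.8 — off by 3.70.

U = (0.00, 0.00) ✓; UK at -0.7000° ✓; |UK| = 14.00 ✓; ∠UKG = 99.30° ✓; |KG| = 9.500 ✓; ∠(KG, GE) = 90.00° ✓; |GE| = 24.30 ✓; ∠GEQ = 142.3° ✓; |EQ| = 27.50 ✓; ∠EQZ = 96.60° ✓; |QZ| = 28.00 ✓; ∠QZV = 95.70° ✓; |ZV| = 22.50 ✗.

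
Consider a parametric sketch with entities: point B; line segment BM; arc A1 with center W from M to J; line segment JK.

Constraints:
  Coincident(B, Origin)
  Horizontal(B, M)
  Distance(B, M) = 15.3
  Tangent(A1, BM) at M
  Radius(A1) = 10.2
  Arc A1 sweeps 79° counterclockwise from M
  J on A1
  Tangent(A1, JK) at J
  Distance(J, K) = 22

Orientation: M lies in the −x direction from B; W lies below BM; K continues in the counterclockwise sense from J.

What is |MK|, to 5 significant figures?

33.060

B is at the origin; B and M share the same y with |BM| = 15.3 and M on the −x side, so M = (-15.300, 0.0000). Tangency of A1 to BM means the radius WM is perpendicular to BM, so W = M + (0, -10.2) = (-15.300, -10.200). On A1, M sits at bearing 90° from W; a 79° counterclockwise sweep puts J at bearing 169°, so J = W + 10.2·(cos 169°, sin 169°) = (-25.313, -8.2537). The tangent condition forces WJ to be normal to JK, so JK runs along (−sin 169°, cos 169°); with |JK| = 22.0, K = (-29.510, -29.850). Then |MK| = |K − M| = 33.060.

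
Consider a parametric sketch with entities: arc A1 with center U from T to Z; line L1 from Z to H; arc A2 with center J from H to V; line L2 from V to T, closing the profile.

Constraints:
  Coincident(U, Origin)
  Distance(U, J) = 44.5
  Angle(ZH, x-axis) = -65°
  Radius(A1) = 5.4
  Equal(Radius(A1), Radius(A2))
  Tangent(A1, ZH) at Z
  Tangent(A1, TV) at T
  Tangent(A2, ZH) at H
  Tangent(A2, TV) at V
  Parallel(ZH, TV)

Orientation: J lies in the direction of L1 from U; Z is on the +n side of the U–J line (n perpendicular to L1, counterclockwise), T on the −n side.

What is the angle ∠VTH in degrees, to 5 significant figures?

13.642°

The slot axis is L1's direction at -65.0°, so u = (cos -65.0°, sin -65.0°) = (0.42262, -0.90631) and n = (−sin -65.0°, cos -65.0°) = (0.90631, 0.42262). U is at the origin and J lies 44.5 along u from U, so J = 44.5·u = (18.807, -40.331). Tangency of A1 to both parallel lines with radius 5.4 puts Z and T at U ± 5.4·n: Z = (4.8941, 2.2821), T = (-4.8941, -2.2821). Equal radii place H and V the same way about J: H = J + 5.4·n = (23.701, -38.049), V = J − 5.4·n = (13.912, -42.613). Then cos ∠VTH = TV·TH / (|TV||TH|), giving 13.642°.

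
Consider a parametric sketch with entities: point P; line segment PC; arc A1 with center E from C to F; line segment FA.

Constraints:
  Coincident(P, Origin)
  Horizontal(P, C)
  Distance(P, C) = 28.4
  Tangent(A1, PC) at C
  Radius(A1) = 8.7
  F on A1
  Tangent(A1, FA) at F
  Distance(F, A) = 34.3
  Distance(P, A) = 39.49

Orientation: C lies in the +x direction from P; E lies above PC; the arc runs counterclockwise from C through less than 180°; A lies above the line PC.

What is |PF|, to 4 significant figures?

37.48

P is at the origin; PC is horizontal with |PC| = 28.4 and C on the +x side, so C = (28.40, 0.000). A1 meets PC tangentially, so EC is at right angles to PC, so E = C + (0, 8.7) = (28.40, 8.700). Since EF ⟂ FA (tangency), |EA| = √(8.7² + 34.3²) = 35.39 regardless of where F sits on A1. So A lies on both circle(P, 39.49) and circle(E, 35.39); the above-PC intersection is A = (9.176, 38.41). F is the foot of the tangent from A: F = (34.32, 15.08).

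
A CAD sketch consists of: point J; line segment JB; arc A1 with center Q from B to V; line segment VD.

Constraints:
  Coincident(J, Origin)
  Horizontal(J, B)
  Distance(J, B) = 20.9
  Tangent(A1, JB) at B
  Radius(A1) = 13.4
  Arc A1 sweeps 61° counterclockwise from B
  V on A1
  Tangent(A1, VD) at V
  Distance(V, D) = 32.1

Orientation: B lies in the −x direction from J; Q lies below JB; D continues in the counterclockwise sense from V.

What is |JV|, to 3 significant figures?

33.3

Since A1 is tangent to JB there, QB ⟂ JB, so Q = B + (0, -13.4) = (-20.9, -13.4). On A1, B sits at bearing 90° from Q; a 61° counterclockwise sweep puts V at bearing 151°, so V = Q + 13.4·(cos 151°, sin 151°) = (-32.6, -6.90). Then |JV| = |V − J| = 33.3.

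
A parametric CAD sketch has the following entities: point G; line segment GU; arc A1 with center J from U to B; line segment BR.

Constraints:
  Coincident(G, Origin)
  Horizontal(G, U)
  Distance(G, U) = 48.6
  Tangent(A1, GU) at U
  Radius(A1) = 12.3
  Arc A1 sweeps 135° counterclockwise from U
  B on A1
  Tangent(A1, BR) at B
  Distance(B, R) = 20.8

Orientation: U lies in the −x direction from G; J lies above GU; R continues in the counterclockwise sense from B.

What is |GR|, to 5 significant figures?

65.247

On A1, U sits at bearing -90° from J; a 135° counterclockwise sweep puts B at bearing 45°, so B = J + 12.3·(cos 45°, sin 45°) = (-39.903, 20.997). Tangency of A1 to BR means the radius JB is perpendicular to BR, so BR runs along (−sin 45°, cos 45°); with |BR| = 20.8, R = (-54.610, 35.705). Then |GR| = |R − G| = 65.247.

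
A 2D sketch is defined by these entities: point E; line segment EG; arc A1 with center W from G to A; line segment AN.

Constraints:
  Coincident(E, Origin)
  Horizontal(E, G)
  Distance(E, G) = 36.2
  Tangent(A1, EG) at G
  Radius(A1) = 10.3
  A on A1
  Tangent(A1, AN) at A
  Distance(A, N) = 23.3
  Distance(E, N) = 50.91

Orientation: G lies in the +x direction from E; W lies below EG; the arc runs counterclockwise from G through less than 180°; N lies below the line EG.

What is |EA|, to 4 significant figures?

30.44

Checks: ∠(WG, GE) = 90.00° ✓; |WG| = 10.30 ✓; |WA| = 10.30 ✓; ∠(WA, AN) = 90.00° ✓; |AN| = 23.30 ✓; |EN| = 50.91 ✓.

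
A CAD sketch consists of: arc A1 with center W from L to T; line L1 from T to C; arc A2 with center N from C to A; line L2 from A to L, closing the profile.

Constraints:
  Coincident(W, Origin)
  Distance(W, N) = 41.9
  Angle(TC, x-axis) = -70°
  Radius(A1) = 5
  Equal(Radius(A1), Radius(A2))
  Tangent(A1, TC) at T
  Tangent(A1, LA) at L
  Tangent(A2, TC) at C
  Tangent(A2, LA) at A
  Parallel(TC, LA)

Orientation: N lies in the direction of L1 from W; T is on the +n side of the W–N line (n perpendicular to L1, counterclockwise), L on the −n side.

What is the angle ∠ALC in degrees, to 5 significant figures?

13.423°

The slot axis is L1's direction at -70.0°, so u = (cos -70.0°, sin -70.0°) = (0.34202, -0.93969) and n = (−sin -70.0°, cos -70.0°) = (0.93969, 0.34202). W is at the origin and N lies 41.9 along u from W, so N = 41.9·u = (14.331, -39.373). Tangency of A1 to both parallel lines with radius 5.0 puts T and L at W ± 5.0·n: T = (4.6985, 1.7101), L = (-4.6985, -1.7101). Equal radii place C and A the same way about N: C = N + 5.0·n = (19.029, -37.663), A = N − 5.0·n = (9.6322, -41.083). Then cos ∠ALC = LA·LC / (|LA||LC|), giving 13.423°.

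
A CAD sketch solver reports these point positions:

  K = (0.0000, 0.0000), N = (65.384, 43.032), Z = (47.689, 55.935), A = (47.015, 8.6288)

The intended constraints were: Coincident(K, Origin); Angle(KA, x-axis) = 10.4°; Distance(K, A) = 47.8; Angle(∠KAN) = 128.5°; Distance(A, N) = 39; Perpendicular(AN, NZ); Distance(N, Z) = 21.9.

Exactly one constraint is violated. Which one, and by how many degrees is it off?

Perpendicular(AN, NZ) — off by 8.00°.

K = (0.00, 0.00) ✓; KA at 10.40° ✓; |KA| = 47.80 ✓; ∠KAN = 128.5° ✓; |AN| = 39.00 ✓; ∠(AN, NZ) = 82.00° ✗; |NZ| = 21.90 ✓.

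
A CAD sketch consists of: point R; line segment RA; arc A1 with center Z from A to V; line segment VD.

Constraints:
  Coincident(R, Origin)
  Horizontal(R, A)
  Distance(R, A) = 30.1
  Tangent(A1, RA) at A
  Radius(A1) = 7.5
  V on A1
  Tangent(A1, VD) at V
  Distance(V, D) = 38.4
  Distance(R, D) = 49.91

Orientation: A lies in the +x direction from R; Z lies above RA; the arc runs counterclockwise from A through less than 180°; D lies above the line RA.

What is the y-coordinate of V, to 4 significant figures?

10.68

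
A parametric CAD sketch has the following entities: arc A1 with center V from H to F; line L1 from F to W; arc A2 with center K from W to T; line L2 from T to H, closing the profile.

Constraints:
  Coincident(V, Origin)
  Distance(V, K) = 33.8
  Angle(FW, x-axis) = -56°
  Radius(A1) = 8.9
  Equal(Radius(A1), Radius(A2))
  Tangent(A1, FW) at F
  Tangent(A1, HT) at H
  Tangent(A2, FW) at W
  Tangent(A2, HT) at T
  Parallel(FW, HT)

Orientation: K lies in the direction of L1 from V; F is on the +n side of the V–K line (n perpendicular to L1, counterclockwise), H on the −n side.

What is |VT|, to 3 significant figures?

35.0

The slot axis is L1's direction at -56.0°, so u = (cos -56.0°, sin -56.0°) = (0.559, -0.829) and n = (−sin -56.0°, cos -56.0°) = (0.829, 0.559). V is at the origin and K lies 33.8 along u from V, so K = 33.8·u = (18.9, -28.0). Tangency of A1 to both parallel lines with radius 8.9 puts F and H at V ± 8.9·n: F = (7.38, 4.98), H = (-7.38, -4.98). Equal radii place W and T the same way about K: W = K + 8.9·n = (26.3, -23.0), T = K − 8.9·n = (11.5, -33.0). Then |VT| = |T − V| = 35.0.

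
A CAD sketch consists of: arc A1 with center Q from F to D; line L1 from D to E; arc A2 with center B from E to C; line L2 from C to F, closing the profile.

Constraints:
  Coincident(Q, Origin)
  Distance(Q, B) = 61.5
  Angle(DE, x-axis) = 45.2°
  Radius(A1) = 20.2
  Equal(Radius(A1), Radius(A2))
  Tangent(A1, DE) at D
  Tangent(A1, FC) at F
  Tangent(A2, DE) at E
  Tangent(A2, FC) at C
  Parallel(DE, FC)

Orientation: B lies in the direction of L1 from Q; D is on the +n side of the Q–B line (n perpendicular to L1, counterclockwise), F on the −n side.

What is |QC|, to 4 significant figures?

64.73

The slot axis is L1's direction at 45.2°, so u = (cos 45.2°, sin 45.2°) = (0.7046, 0.7096) and n = (−sin 45.2°, cos 45.2°) = (-0.7096, 0.7046). Q is at the origin and B lies 61.5 along u from Q, so B = 61.5·u = (43.34, 43.64). Tangency of A1 to both parallel lines with radius 20.2 puts D and F at Q ± 20.2·n: D = (-14.33, 14.23), F = (14.33, -14.23). Equal radii place E and C the same way about B: E = B + 20.2·n = (29.00, 57.87), C = B − 20.2·n = (57.67, 29.40). Then |QC| = |C − Q| = 64.73.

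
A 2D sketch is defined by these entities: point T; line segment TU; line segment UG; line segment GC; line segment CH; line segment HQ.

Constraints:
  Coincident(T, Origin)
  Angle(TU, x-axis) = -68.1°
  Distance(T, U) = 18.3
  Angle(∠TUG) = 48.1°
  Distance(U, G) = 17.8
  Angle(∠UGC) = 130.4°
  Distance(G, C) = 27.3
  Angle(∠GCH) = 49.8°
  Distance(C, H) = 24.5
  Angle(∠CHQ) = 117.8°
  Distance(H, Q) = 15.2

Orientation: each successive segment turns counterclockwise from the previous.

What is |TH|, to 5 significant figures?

7.3577

T is at the origin; TU runs at -68.1° with length 18.3, so U = (6.8257, -16.979). ∠TUG = 48.1° gives UG at 63.800° from the x-axis; with |UG| = 17.8, G = (14.684, -1.0082). ∠UGC = 130.4° gives GC at 113.40° from the x-axis; with |GC| = 27.3, C = (3.8423, 24.046). ∠GCH = 49.8° gives CH at -116.40° from the x-axis; with |CH| = 24.5, H = (-7.0512, 2.1016). Then |TH| = |H − T| = 7.3577.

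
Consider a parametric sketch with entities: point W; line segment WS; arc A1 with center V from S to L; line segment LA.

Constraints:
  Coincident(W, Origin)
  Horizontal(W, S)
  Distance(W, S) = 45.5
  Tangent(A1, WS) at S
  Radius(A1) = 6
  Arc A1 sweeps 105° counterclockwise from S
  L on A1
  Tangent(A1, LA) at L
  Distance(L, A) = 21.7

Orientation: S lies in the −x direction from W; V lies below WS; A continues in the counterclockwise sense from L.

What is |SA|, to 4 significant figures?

28.51

W is at the origin; WS is horizontal with |WS| = 45.5 and S on the −x side, so S = (-45.50, 0.000). Since A1 is tangent to WS there, VS ⟂ WS, so V = S + (0, -6) = (-45.50, -6.000). On A1, S sits at bearing 90° from V; a 105° counterclockwise sweep puts L at bearing 195°, so L = V + 6.0·(cos 195°, sin 195°) = (-51.30, -7.553). Tangency of A1 to LA means the radius VL is perpendicular to LA, so LA runs along (−sin 195°, cos 195°); with |LA| = 21.7, A = (-45.68, -28.51). Then |SA| = |A − S| = 28.51.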